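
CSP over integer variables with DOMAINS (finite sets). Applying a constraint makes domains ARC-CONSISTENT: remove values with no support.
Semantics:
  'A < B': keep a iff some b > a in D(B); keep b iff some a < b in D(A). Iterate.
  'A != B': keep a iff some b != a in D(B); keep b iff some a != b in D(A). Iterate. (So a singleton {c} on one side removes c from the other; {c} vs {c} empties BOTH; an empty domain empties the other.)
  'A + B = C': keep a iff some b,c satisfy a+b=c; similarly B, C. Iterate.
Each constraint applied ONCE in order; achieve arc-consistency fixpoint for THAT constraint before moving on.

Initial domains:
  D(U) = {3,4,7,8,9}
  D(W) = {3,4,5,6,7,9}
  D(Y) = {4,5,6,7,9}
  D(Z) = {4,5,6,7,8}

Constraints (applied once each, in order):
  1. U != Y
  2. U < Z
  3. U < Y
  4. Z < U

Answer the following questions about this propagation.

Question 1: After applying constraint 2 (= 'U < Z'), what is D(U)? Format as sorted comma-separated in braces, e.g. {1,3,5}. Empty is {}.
Constraint 1 (U != Y) on D(U)={3,4,7,8,9} D(Y)={4,5,6,7,9}: no change
Constraint 2 (U < Z) on D(U)={3,4,7,8,9} D(Z)={4,5,6,7,8}: U {3,4,7,8,9}->{3,4,7}
So after constraint 2: D(U) = {3,4,7}

Answer: {3,4,7}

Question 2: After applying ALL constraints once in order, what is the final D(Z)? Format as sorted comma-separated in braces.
Answer: {4,5,6}

Derivation:
Constraint 1 (U != Y) on D(U)={3,4,7,8,9} D(Y)={4,5,6,7,9}: no change
Constraint 2 (U < Z) on D(U)={3,4,7,8,9} D(Z)={4,5,6,7,8}: U {3,4,7,8,9}->{3,4,7}
Constraint 3 (U < Y) on D(U)={3,4,7} D(Y)={4,5,6,7,9}: no change
Constraint 4 (Z < U) on D(Z)={4,5,6,7,8} D(U)={3,4,7}: Z {4,5,6,7,8}->{4,5,6}; U {3,4,7}->{7}
So after all 4 constraints: D(Z) = {4,5,6}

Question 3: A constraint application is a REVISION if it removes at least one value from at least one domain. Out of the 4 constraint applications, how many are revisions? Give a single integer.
Answer: 2

Derivation:
Constraint 1 (U != Y) on D(U)={3,4,7,8,9} D(Y)={4,5,6,7,9}: no change => not a revision
Constraint 2 (U < Z) on D(U)={3,4,7,8,9} D(Z)={4,5,6,7,8}: U {3,4,7,8,9}->{3,4,7} => REVISION
Constraint 3 (U < Y) on D(U)={3,4,7} D(Y)={4,5,6,7,9}: no change => not a revision
Constraint 4 (Z < U) on D(Z)={4,5,6,7,8} D(U)={3,4,7}: Z {4,5,6,7,8}->{4,5,6}; U {3,4,7}->{7} => REVISION
Total revisions = 2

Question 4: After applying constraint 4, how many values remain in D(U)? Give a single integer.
Constraint 1 (U != Y) on D(U)={3,4,7,8,9} D(Y)={4,5,6,7,9}: no change
Constraint 2 (U < Z) on D(U)={3,4,7,8,9} D(Z)={4,5,6,7,8}: U {3,4,7,8,9}->{3,4,7}
Constraint 3 (U < Y) on D(U)={3,4,7} D(Y)={4,5,6,7,9}: no change
Constraint 4 (Z < U) on D(Z)={4,5,6,7,8} D(U)={3,4,7}: Z {4,5,6,7,8}->{4,5,6}; U {3,4,7}->{7}
So after constraint 4: D(U)={7}, size = 1

Answer: 1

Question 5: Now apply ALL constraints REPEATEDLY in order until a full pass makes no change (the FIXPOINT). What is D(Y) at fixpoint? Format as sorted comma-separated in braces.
pass 0 (initial): D(Y)={4,5,6,7,9}
pass 1: U {3,4,7,8,9}->{7}; Z {4,5,6,7,8}->{4,5,6}
pass 2: U {7}->{}; Y {4,5,6,7,9}->{}; Z {4,5,6}->{}
pass 3: no change
Fixpoint after 3 passes: D(Y) = {}

Answer: {}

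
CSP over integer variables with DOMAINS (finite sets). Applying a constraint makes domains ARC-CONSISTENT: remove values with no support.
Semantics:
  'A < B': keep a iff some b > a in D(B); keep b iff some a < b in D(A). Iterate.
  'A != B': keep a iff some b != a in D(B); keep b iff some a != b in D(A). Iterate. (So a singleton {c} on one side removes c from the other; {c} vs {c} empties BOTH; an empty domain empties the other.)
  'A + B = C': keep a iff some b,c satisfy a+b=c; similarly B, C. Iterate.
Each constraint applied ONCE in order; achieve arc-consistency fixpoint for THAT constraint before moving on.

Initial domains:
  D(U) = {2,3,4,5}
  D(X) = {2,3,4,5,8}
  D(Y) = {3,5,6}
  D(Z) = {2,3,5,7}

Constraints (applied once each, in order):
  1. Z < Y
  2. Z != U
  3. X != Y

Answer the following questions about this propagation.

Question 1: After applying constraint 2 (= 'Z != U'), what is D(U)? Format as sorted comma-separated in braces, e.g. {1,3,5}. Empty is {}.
Answer: {2,3,4,5}

Derivation:
Constraint 1 (Z < Y) on D(Z)={2,3,5,7} D(Y)={3,5,6}: Z {2,3,5,7}->{2,3,5}
Constraint 2 (Z != U) on D(Z)={2,3,5} D(U)={2,3,4,5}: no change
So after constraint 2: D(U) = {2,3,4,5}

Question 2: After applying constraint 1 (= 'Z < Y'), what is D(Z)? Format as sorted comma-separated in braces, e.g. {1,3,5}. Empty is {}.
Constraint 1 (Z < Y) on D(Z)={2,3,5,7} D(Y)={3,5,6}: Z {2,3,5,7}->{2,3,5}
So after constraint 1: D(Z) = {2,3,5}

Answer: {2,3,5}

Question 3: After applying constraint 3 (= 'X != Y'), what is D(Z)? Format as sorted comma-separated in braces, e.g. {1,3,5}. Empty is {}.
Answer: {2,3,5}

Derivation:
Constraint 1 (Z < Y) on D(Z)={2,3,5,7} D(Y)={3,5,6}: Z {2,3,5,7}->{2,3,5}
Constraint 2 (Z != U) on D(Z)={2,3,5} D(U)={2,3,4,5}: no change
Constraint 3 (X != Y) on D(X)={2,3,4,5,8} D(Y)={3,5,6}: no change
So after constraint 3: D(Z) = {2,3,5}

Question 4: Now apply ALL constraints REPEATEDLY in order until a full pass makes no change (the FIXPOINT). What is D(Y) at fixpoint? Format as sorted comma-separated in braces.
Answer: {3,5,6}

Derivation:
pass 0 (initial): D(Y)={3,5,6}
pass 1: Z {2,3,5,7}->{2,3,5}
pass 2: no change
Fixpoint after 2 passes: D(Y) = {3,5,6}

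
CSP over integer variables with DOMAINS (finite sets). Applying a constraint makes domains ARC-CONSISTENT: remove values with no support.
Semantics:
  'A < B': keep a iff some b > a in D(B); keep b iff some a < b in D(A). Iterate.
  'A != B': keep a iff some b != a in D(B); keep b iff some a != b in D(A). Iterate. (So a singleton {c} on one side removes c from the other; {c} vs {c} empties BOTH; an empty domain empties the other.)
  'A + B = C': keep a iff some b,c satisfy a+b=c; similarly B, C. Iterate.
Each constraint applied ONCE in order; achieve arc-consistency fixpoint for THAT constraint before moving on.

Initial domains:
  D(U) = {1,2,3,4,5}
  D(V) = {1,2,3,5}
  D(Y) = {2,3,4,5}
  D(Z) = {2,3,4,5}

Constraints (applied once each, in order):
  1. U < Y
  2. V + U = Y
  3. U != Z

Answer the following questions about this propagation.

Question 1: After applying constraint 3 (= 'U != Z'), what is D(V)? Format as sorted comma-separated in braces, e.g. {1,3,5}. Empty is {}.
Answer: {1,2,3}

Derivation:
Constraint 1 (U < Y) on D(U)={1,2,3,4,5} D(Y)={2,3,4,5}: U {1,2,3,4,5}->{1,2,3,4}
Constraint 2 (V + U = Y) on D(V)={1,2,3,5} D(U)={1,2,3,4} D(Y)={2,3,4,5}: V {1,2,3,5}->{1,2,3}
Constraint 3 (U != Z) on D(U)={1,2,3,4} D(Z)={2,3,4,5}: no change
So after constraint 3: D(V) = {1,2,3}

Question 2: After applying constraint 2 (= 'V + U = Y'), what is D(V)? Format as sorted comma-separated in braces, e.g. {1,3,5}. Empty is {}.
Constraint 1 (U < Y) on D(U)={1,2,3,4,5} D(Y)={2,3,4,5}: U {1,2,3,4,5}->{1,2,3,4}
Constraint 2 (V + U = Y) on D(V)={1,2,3,5} D(U)={1,2,3,4} D(Y)={2,3,4,5}: V {1,2,3,5}->{1,2,3}
So after constraint 2: D(V) = {1,2,3}

Answer: {1,2,3}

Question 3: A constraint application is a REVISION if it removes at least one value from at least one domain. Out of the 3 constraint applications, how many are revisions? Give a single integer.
Constraint 1 (U < Y) on D(U)={1,2,3,4,5} D(Y)={2,3,4,5}: U {1,2,3,4,5}->{1,2,3,4} => REVISION
Constraint 2 (V + U = Y) on D(V)={1,2,3,5} D(U)={1,2,3,4} D(Y)={2,3,4,5}: V {1,2,3,5}->{1,2,3} => REVISION
Constraint 3 (U != Z) on D(U)={1,2,3,4} D(Z)={2,3,4,5}: no change => not a revision
Total revisions = 2

Answer: 2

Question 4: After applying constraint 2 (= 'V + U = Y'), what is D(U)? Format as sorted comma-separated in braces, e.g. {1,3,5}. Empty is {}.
Answer: {1,2,3,4}

Derivation:
Constraint 1 (U < Y) on D(U)={1,2,3,4,5} D(Y)={2,3,4,5}: U {1,2,3,4,5}->{1,2,3,4}
Constraint 2 (V + U = Y) on D(V)={1,2,3,5} D(U)={1,2,3,4} D(Y)={2,3,4,5}: V {1,2,3,5}->{1,2,3}
So after constraint 2: D(U) = {1,2,3,4}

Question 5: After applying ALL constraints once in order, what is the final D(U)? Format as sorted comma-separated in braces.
Constraint 1 (U < Y) on D(U)={1,2,3,4,5} D(Y)={2,3,4,5}: U {1,2,3,4,5}->{1,2,3,4}
Constraint 2 (V + U = Y) on D(V)={1,2,3,5} D(U)={1,2,3,4} D(Y)={2,3,4,5}: V {1,2,3,5}->{1,2,3}
Constraint 3 (U != Z) on D(U)={1,2,3,4} D(Z)={2,3,4,5}: no change
So after all 3 constraints: D(U) = {1,2,3,4}

Answer: {1,2,3,4}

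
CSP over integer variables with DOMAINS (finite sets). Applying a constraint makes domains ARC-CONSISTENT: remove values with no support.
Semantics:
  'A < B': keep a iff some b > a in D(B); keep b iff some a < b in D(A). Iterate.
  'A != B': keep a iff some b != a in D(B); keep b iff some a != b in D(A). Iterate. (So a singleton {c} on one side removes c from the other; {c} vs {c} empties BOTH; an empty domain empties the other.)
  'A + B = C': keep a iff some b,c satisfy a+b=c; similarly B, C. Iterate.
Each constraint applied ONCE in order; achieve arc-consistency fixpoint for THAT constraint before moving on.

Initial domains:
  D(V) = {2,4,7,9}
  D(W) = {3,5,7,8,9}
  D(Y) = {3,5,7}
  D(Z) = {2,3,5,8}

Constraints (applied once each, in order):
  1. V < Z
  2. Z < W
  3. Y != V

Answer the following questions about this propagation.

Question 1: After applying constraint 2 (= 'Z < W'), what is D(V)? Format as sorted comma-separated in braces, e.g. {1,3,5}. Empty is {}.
Answer: {2,4,7}

Derivation:
Constraint 1 (V < Z) on D(V)={2,4,7,9} D(Z)={2,3,5,8}: V {2,4,7,9}->{2,4,7}; Z {2,3,5,8}->{3,5,8}
Constraint 2 (Z < W) on D(Z)={3,5,8} D(W)={3,5,7,8,9}: W {3,5,7,8,9}->{5,7,8,9}
So after constraint 2: D(V) = {2,4,7}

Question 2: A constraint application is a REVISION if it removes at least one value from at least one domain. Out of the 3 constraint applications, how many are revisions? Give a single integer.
Answer: 2

Derivation:
Constraint 1 (V < Z) on D(V)={2,4,7,9} D(Z)={2,3,5,8}: V {2,4,7,9}->{2,4,7}; Z {2,3,5,8}->{3,5,8} => REVISION
Constraint 2 (Z < W) on D(Z)={3,5,8} D(W)={3,5,7,8,9}: W {3,5,7,8,9}->{5,7,8,9} => REVISION
Constraint 3 (Y != V) on D(Y)={3,5,7} D(V)={2,4,7}: no change => not a revision
Total revisions = 2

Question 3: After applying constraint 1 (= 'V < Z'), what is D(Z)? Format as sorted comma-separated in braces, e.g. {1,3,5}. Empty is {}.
Answer: {3,5,8}

Derivation:
Constraint 1 (V < Z) on D(V)={2,4,7,9} D(Z)={2,3,5,8}: V {2,4,7,9}->{2,4,7}; Z {2,3,5,8}->{3,5,8}
So after constraint 1: D(Z) = {3,5,8}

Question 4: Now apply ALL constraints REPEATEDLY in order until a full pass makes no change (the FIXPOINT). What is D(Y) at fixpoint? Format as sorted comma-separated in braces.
pass 0 (initial): D(Y)={3,5,7}
pass 1: V {2,4,7,9}->{2,4,7}; W {3,5,7,8,9}->{5,7,8,9}; Z {2,3,5,8}->{3,5,8}
pass 2: no change
Fixpoint after 2 passes: D(Y) = {3,5,7}

Answer: {3,5,7}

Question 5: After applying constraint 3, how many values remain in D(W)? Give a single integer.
Answer: 4

Derivation:
Constraint 1 (V < Z) on D(V)={2,4,7,9} D(Z)={2,3,5,8}: V {2,4,7,9}->{2,4,7}; Z {2,3,5,8}->{3,5,8}
Constraint 2 (Z < W) on D(Z)={3,5,8} D(W)={3,5,7,8,9}: W {3,5,7,8,9}->{5,7,8,9}
Constraint 3 (Y != V) on D(Y)={3,5,7} D(V)={2,4,7}: no change
So after constraint 3: D(W)={5,7,8,9}, size = 4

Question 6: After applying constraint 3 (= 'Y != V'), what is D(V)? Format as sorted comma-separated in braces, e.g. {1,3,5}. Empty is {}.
Constraint 1 (V < Z) on D(V)={2,4,7,9} D(Z)={2,3,5,8}: V {2,4,7,9}->{2,4,7}; Z {2,3,5,8}->{3,5,8}
Constraint 2 (Z < W) on D(Z)={3,5,8} D(W)={3,5,7,8,9}: W {3,5,7,8,9}->{5,7,8,9}
Constraint 3 (Y != V) on D(Y)={3,5,7} D(V)={2,4,7}: no change
So after constraint 3: D(V) = {2,4,7}

Answer: {2,4,7}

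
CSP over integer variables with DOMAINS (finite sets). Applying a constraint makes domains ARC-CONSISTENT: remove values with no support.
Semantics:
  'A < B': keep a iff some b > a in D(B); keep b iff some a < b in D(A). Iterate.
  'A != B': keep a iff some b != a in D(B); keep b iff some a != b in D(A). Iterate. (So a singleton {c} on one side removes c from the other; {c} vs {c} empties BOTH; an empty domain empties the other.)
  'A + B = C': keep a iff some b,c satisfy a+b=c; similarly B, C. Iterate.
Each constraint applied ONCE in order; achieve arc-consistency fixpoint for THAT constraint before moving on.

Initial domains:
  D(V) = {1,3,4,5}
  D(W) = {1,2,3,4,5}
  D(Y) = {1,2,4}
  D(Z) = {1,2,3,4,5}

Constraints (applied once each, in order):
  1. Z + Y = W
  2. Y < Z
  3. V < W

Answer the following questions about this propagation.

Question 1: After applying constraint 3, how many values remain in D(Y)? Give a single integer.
Constraint 1 (Z + Y = W) on D(Z)={1,2,3,4,5} D(Y)={1,2,4} D(W)={1,2,3,4,5}: Z {1,2,3,4,5}->{1,2,3,4}; W {1,2,3,4,5}->{2,3,4,5}
Constraint 2 (Y < Z) on D(Y)={1,2,4} D(Z)={1,2,3,4}: Y {1,2,4}->{1,2}; Z {1,2,3,4}->{2,3,4}
Constraint 3 (V < W) on D(V)={1,3,4,5} D(W)={2,3,4,5}: V {1,3,4,5}->{1,3,4}
So after constraint 3: D(Y)={1,2}, size = 2

Answer: 2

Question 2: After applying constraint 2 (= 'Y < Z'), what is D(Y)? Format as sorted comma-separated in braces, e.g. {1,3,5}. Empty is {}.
Constraint 1 (Z + Y = W) on D(Z)={1,2,3,4,5} D(Y)={1,2,4} D(W)={1,2,3,4,5}: Z {1,2,3,4,5}->{1,2,3,4}; W {1,2,3,4,5}->{2,3,4,5}
Constraint 2 (Y < Z) on D(Y)={1,2,4} D(Z)={1,2,3,4}: Y {1,2,4}->{1,2}; Z {1,2,3,4}->{2,3,4}
So after constraint 2: D(Y) = {1,2}

Answer: {1,2}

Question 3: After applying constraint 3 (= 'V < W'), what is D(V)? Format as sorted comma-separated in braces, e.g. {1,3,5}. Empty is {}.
Constraint 1 (Z + Y = W) on D(Z)={1,2,3,4,5} D(Y)={1,2,4} D(W)={1,2,3,4,5}: Z {1,2,3,4,5}->{1,2,3,4}; W {1,2,3,4,5}->{2,3,4,5}
Constraint 2 (Y < Z) on D(Y)={1,2,4} D(Z)={1,2,3,4}: Y {1,2,4}->{1,2}; Z {1,2,3,4}->{2,3,4}
Constraint 3 (V < W) on D(V)={1,3,4,5} D(W)={2,3,4,5}: V {1,3,4,5}->{1,3,4}
So after constraint 3: D(V) = {1,3,4}

Answer: {1,3,4}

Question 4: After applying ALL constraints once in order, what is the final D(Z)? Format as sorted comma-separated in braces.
Constraint 1 (Z + Y = W) on D(Z)={1,2,3,4,5} D(Y)={1,2,4} D(W)={1,2,3,4,5}: Z {1,2,3,4,5}->{1,2,3,4}; W {1,2,3,4,5}->{2,3,4,5}
Constraint 2 (Y < Z) on D(Y)={1,2,4} D(Z)={1,2,3,4}: Y {1,2,4}->{1,2}; Z {1,2,3,4}->{2,3,4}
Constraint 3 (V < W) on D(V)={1,3,4,5} D(W)={2,3,4,5}: V {1,3,4,5}->{1,3,4}
So after all 3 constraints: D(Z) = {2,3,4}

Answer: {2,3,4}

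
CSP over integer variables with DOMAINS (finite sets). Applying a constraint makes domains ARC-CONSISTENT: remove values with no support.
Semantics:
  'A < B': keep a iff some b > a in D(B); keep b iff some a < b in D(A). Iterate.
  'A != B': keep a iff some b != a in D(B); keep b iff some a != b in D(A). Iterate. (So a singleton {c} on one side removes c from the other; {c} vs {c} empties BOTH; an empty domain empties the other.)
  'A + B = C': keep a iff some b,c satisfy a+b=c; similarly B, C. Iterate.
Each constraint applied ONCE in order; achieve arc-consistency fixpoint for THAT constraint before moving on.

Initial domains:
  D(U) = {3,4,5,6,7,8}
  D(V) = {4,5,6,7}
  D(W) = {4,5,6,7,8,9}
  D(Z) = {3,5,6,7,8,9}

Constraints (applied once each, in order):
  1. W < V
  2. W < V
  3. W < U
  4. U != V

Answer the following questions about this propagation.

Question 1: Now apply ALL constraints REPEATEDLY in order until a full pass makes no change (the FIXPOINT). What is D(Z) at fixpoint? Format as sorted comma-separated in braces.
Answer: {3,5,6,7,8,9}

Derivation:
pass 0 (initial): D(Z)={3,5,6,7,8,9}
pass 1: U {3,4,5,6,7,8}->{5,6,7,8}; V {4,5,6,7}->{5,6,7}; W {4,5,6,7,8,9}->{4,5,6}
pass 2: no change
Fixpoint after 2 passes: D(Z) = {3,5,6,7,8,9}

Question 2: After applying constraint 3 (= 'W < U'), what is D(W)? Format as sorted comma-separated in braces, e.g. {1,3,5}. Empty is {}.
Constraint 1 (W < V) on D(W)={4,5,6,7,8,9} D(V)={4,5,6,7}: W {4,5,6,7,8,9}->{4,5,6}; V {4,5,6,7}->{5,6,7}
Constraint 2 (W < V) on D(W)={4,5,6} D(V)={5,6,7}: no change
Constraint 3 (W < U) on D(W)={4,5,6} D(U)={3,4,5,6,7,8}: U {3,4,5,6,7,8}->{5,6,7,8}
So after constraint 3: D(W) = {4,5,6}

Answer: {4,5,6}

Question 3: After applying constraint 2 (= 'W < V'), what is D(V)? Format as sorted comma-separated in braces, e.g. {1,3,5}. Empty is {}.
Answer: {5,6,7}

Derivation:
Constraint 1 (W < V) on D(W)={4,5,6,7,8,9} D(V)={4,5,6,7}: W {4,5,6,7,8,9}->{4,5,6}; V {4,5,6,7}->{5,6,7}
Constraint 2 (W < V) on D(W)={4,5,6} D(V)={5,6,7}: no change
So after constraint 2: D(V) = {5,6,7}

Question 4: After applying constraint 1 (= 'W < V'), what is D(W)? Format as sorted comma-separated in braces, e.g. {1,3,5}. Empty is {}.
Constraint 1 (W < V) on D(W)={4,5,6,7,8,9} D(V)={4,5,6,7}: W {4,5,6,7,8,9}->{4,5,6}; V {4,5,6,7}->{5,6,7}
So after constraint 1: D(W) = {4,5,6}

Answer: {4,5,6}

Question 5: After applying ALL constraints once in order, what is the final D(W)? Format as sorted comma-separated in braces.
Constraint 1 (W < V) on D(W)={4,5,6,7,8,9} D(V)={4,5,6,7}: W {4,5,6,7,8,9}->{4,5,6}; V {4,5,6,7}->{5,6,7}
Constraint 2 (W < V) on D(W)={4,5,6} D(V)={5,6,7}: no change
Constraint 3 (W < U) on D(W)={4,5,6} D(U)={3,4,5,6,7,8}: U {3,4,5,6,7,8}->{5,6,7,8}
Constraint 4 (U != V) on D(U)={5,6,7,8} D(V)={5,6,7}: no change
So after all 4 constraints: D(W) = {4,5,6}

Answer: {4,5,6}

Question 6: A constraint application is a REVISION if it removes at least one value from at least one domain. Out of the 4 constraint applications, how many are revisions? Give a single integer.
Answer: 2

Derivation:
Constraint 1 (W < V) on D(W)={4,5,6,7,8,9} D(V)={4,5,6,7}: W {4,5,6,7,8,9}->{4,5,6}; V {4,5,6,7}->{5,6,7} => REVISION
Constraint 2 (W < V) on D(W)={4,5,6} D(V)={5,6,7}: no change => not a revision
Constraint 3 (W < U) on D(W)={4,5,6} D(U)={3,4,5,6,7,8}: U {3,4,5,6,7,8}->{5,6,7,8} => REVISION
Constraint 4 (U != V) on D(U)={5,6,7,8} D(V)={5,6,7}: no change => not a revision
Total revisions = 2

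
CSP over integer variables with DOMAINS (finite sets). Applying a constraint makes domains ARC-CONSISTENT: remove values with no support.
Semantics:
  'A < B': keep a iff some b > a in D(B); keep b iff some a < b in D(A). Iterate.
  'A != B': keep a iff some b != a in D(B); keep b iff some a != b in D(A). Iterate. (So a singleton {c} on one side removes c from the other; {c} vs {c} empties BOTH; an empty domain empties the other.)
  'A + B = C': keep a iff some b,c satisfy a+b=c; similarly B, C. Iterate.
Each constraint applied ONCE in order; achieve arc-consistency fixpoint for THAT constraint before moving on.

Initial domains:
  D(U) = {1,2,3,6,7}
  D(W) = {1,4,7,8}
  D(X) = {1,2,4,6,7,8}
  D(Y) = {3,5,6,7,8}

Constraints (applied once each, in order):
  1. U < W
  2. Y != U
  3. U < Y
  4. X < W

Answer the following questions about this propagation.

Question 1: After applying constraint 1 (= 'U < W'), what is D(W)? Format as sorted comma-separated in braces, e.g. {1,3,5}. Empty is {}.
Constraint 1 (U < W) on D(U)={1,2,3,6,7} D(W)={1,4,7,8}: W {1,4,7,8}->{4,7,8}
So after constraint 1: D(W) = {4,7,8}

Answer: {4,7,8}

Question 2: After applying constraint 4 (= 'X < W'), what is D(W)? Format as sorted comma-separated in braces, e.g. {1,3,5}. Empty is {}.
Answer: {4,7,8}

Derivation:
Constraint 1 (U < W) on D(U)={1,2,3,6,7} D(W)={1,4,7,8}: W {1,4,7,8}->{4,7,8}
Constraint 2 (Y != U) on D(Y)={3,5,6,7,8} D(U)={1,2,3,6,7}: no change
Constraint 3 (U < Y) on D(U)={1,2,3,6,7} D(Y)={3,5,6,7,8}: no change
Constraint 4 (X < W) on D(X)={1,2,4,6,7,8} D(W)={4,7,8}: X {1,2,4,6,7,8}->{1,2,4,6,7}
So after constraint 4: D(W) = {4,7,8}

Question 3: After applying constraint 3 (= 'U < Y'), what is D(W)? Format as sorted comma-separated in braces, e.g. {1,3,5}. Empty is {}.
Answer: {4,7,8}

Derivation:
Constraint 1 (U < W) on D(U)={1,2,3,6,7} D(W)={1,4,7,8}: W {1,4,7,8}->{4,7,8}
Constraint 2 (Y != U) on D(Y)={3,5,6,7,8} D(U)={1,2,3,6,7}: no change
Constraint 3 (U < Y) on D(U)={1,2,3,6,7} D(Y)={3,5,6,7,8}: no change
So after constraint 3: D(W) = {4,7,8}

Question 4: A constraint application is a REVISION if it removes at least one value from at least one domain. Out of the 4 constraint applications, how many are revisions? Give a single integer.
Answer: 2

Derivation:
Constraint 1 (U < W) on D(U)={1,2,3,6,7} D(W)={1,4,7,8}: W {1,4,7,8}->{4,7,8} => REVISION
Constraint 2 (Y != U) on D(Y)={3,5,6,7,8} D(U)={1,2,3,6,7}: no change => not a revision
Constraint 3 (U < Y) on D(U)={1,2,3,6,7} D(Y)={3,5,6,7,8}: no change => not a revision
Constraint 4 (X < W) on D(X)={1,2,4,6,7,8} D(W)={4,7,8}: X {1,2,4,6,7,8}->{1,2,4,6,7} => REVISION
Total revisions = 2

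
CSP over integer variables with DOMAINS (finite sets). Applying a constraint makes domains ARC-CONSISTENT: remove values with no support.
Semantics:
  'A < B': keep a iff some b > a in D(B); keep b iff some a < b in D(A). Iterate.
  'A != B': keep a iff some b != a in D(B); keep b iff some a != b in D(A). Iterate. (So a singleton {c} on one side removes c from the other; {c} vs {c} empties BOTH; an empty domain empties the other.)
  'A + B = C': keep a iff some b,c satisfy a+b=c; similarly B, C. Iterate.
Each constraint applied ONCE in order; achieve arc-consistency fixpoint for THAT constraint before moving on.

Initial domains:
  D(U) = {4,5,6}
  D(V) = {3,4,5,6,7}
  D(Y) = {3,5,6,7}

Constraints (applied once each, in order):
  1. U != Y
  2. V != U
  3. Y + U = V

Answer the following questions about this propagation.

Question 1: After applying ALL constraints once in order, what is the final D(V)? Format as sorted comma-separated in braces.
Answer: {7}

Derivation:
Constraint 1 (U != Y) on D(U)={4,5,6} D(Y)={3,5,6,7}: no change
Constraint 2 (V != U) on D(V)={3,4,5,6,7} D(U)={4,5,6}: no change
Constraint 3 (Y + U = V) on D(Y)={3,5,6,7} D(U)={4,5,6} D(V)={3,4,5,6,7}: Y {3,5,6,7}->{3}; U {4,5,6}->{4}; V {3,4,5,6,7}->{7}
So after all 3 constraints: D(V) = {7}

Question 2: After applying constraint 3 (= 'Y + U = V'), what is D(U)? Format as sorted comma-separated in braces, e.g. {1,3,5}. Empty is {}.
Constraint 1 (U != Y) on D(U)={4,5,6} D(Y)={3,5,6,7}: no change
Constraint 2 (V != U) on D(V)={3,4,5,6,7} D(U)={4,5,6}: no change
Constraint 3 (Y + U = V) on D(Y)={3,5,6,7} D(U)={4,5,6} D(V)={3,4,5,6,7}: Y {3,5,6,7}->{3}; U {4,5,6}->{4}; V {3,4,5,6,7}->{7}
So after constraint 3: D(U) = {4}

Answer: {4}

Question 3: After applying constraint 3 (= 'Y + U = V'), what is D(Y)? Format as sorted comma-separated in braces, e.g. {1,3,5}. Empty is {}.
Constraint 1 (U != Y) on D(U)={4,5,6} D(Y)={3,5,6,7}: no change
Constraint 2 (V != U) on D(V)={3,4,5,6,7} D(U)={4,5,6}: no change
Constraint 3 (Y + U = V) on D(Y)={3,5,6,7} D(U)={4,5,6} D(V)={3,4,5,6,7}: Y {3,5,6,7}->{3}; U {4,5,6}->{4}; V {3,4,5,6,7}->{7}
So after constraint 3: D(Y) = {3}

Answer: {3}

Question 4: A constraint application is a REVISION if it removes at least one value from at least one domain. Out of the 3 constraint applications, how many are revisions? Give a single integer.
Answer: 1

Derivation:
Constraint 1 (U != Y) on D(U)={4,5,6} D(Y)={3,5,6,7}: no change => not a revision
Constraint 2 (V != U) on D(V)={3,4,5,6,7} D(U)={4,5,6}: no change => not a revision
Constraint 3 (Y + U = V) on D(Y)={3,5,6,7} D(U)={4,5,6} D(V)={3,4,5,6,7}: Y {3,5,6,7}->{3}; U {4,5,6}->{4}; V {3,4,5,6,7}->{7} => REVISION
Total revisions = 1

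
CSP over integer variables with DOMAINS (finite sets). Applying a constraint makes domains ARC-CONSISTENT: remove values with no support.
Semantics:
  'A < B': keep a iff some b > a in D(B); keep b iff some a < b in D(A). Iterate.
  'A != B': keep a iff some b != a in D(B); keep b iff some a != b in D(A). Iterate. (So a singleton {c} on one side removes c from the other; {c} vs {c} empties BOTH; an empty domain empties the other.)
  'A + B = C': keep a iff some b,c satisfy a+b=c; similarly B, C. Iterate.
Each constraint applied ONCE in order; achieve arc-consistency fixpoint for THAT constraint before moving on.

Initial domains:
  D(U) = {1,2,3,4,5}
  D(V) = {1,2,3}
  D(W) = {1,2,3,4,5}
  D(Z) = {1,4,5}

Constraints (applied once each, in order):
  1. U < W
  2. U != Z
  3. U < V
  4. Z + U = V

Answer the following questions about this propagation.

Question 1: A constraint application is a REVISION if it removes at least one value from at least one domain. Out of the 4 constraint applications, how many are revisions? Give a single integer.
Constraint 1 (U < W) on D(U)={1,2,3,4,5} D(W)={1,2,3,4,5}: U {1,2,3,4,5}->{1,2,3,4}; W {1,2,3,4,5}->{2,3,4,5} => REVISION
Constraint 2 (U != Z) on D(U)={1,2,3,4} D(Z)={1,4,5}: no change => not a revision
Constraint 3 (U < V) on D(U)={1,2,3,4} D(V)={1,2,3}: U {1,2,3,4}->{1,2}; V {1,2,3}->{2,3} => REVISION
Constraint 4 (Z + U = V) on D(Z)={1,4,5} D(U)={1,2} D(V)={2,3}: Z {1,4,5}->{1} => REVISION
Total revisions = 3

Answer: 3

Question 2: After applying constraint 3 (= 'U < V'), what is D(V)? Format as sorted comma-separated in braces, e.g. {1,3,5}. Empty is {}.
Answer: {2,3}

Derivation:
Constraint 1 (U < W) on D(U)={1,2,3,4,5} D(W)={1,2,3,4,5}: U {1,2,3,4,5}->{1,2,3,4}; W {1,2,3,4,5}->{2,3,4,5}
Constraint 2 (U != Z) on D(U)={1,2,3,4} D(Z)={1,4,5}: no change
Constraint 3 (U < V) on D(U)={1,2,3,4} D(V)={1,2,3}: U {1,2,3,4}->{1,2}; V {1,2,3}->{2,3}
So after constraint 3: D(V) = {2,3}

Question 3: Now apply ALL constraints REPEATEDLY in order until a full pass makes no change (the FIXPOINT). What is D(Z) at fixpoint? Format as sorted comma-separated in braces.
Answer: {1}

Derivation:
pass 0 (initial): D(Z)={1,4,5}
pass 1: U {1,2,3,4,5}->{1,2}; V {1,2,3}->{2,3}; W {1,2,3,4,5}->{2,3,4,5}; Z {1,4,5}->{1}
pass 2: U {1,2}->{2}; V {2,3}->{3}
pass 3: W {2,3,4,5}->{3,4,5}
pass 4: no change
Fixpoint after 4 passes: D(Z) = {1}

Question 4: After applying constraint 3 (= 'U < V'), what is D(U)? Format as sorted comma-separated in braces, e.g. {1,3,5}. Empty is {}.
Answer: {1,2}

Derivation:
Constraint 1 (U < W) on D(U)={1,2,3,4,5} D(W)={1,2,3,4,5}: U {1,2,3,4,5}->{1,2,3,4}; W {1,2,3,4,5}->{2,3,4,5}
Constraint 2 (U != Z) on D(U)={1,2,3,4} D(Z)={1,4,5}: no change
Constraint 3 (U < V) on D(U)={1,2,3,4} D(V)={1,2,3}: U {1,2,3,4}->{1,2}; V {1,2,3}->{2,3}
So after constraint 3: D(U) = {1,2}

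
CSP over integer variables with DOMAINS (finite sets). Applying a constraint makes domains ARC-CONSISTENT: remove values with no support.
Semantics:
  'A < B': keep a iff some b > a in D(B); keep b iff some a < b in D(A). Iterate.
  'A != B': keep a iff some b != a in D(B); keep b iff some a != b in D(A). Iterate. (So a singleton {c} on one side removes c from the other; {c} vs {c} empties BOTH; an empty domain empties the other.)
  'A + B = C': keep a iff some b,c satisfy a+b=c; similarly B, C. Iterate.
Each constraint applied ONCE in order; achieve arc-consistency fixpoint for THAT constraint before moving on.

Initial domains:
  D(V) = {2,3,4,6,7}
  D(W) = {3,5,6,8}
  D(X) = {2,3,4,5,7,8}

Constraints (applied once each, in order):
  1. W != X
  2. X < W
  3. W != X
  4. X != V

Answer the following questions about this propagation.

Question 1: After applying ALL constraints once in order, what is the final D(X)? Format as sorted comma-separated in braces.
Answer: {2,3,4,5,7}

Derivation:
Constraint 1 (W != X) on D(W)={3,5,6,8} D(X)={2,3,4,5,7,8}: no change
Constraint 2 (X < W) on D(X)={2,3,4,5,7,8} D(W)={3,5,6,8}: X {2,3,4,5,7,8}->{2,3,4,5,7}
Constraint 3 (W != X) on D(W)={3,5,6,8} D(X)={2,3,4,5,7}: no change
Constraint 4 (X != V) on D(X)={2,3,4,5,7} D(V)={2,3,4,6,7}: no change
So after all 4 constraints: D(X) = {2,3,4,5,7}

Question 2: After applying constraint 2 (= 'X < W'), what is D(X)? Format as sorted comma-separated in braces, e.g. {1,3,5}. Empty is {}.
Answer: {2,3,4,5,7}

Derivation:
Constraint 1 (W != X) on D(W)={3,5,6,8} D(X)={2,3,4,5,7,8}: no change
Constraint 2 (X < W) on D(X)={2,3,4,5,7,8} D(W)={3,5,6,8}: X {2,3,4,5,7,8}->{2,3,4,5,7}
So after constraint 2: D(X) = {2,3,4,5,7}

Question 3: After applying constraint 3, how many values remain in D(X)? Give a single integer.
Constraint 1 (W != X) on D(W)={3,5,6,8} D(X)={2,3,4,5,7,8}: no change
Constraint 2 (X < W) on D(X)={2,3,4,5,7,8} D(W)={3,5,6,8}: X {2,3,4,5,7,8}->{2,3,4,5,7}
Constraint 3 (W != X) on D(W)={3,5,6,8} D(X)={2,3,4,5,7}: no change
So after constraint 3: D(X)={2,3,4,5,7}, size = 5

Answer: 5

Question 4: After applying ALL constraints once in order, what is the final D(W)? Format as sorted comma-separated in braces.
Constraint 1 (W != X) on D(W)={3,5,6,8} D(X)={2,3,4,5,7,8}: no change
Constraint 2 (X < W) on D(X)={2,3,4,5,7,8} D(W)={3,5,6,8}: X {2,3,4,5,7,8}->{2,3,4,5,7}
Constraint 3 (W != X) on D(W)={3,5,6,8} D(X)={2,3,4,5,7}: no change
Constraint 4 (X != V) on D(X)={2,3,4,5,7} D(V)={2,3,4,6,7}: no change
So after all 4 constraints: D(W) = {3,5,6,8}

Answer: {3,5,6,8}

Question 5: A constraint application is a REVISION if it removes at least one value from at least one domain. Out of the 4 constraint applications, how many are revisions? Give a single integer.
Constraint 1 (W != X) on D(W)={3,5,6,8} D(X)={2,3,4,5,7,8}: no change => not a revision
Constraint 2 (X < W) on D(X)={2,3,4,5,7,8} D(W)={3,5,6,8}: X {2,3,4,5,7,8}->{2,3,4,5,7} => REVISION
Constraint 3 (W != X) on D(W)={3,5,6,8} D(X)={2,3,4,5,7}: no change => not a revision
Constraint 4 (X != V) on D(X)={2,3,4,5,7} D(V)={2,3,4,6,7}: no change => not a revision
Total revisions = 1

Answer: 1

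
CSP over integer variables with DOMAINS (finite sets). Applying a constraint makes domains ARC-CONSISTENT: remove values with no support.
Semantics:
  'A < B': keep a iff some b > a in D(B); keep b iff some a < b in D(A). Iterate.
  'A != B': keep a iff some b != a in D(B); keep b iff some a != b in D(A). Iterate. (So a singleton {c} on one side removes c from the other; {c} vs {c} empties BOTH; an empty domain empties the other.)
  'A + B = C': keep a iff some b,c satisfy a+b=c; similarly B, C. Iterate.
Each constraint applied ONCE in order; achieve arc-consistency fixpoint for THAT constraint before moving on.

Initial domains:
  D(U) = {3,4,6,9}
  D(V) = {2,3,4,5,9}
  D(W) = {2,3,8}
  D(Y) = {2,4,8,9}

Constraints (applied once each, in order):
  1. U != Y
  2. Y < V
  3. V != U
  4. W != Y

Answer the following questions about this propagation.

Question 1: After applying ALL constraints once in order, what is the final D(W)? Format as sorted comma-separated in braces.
Answer: {2,3,8}

Derivation:
Constraint 1 (U != Y) on D(U)={3,4,6,9} D(Y)={2,4,8,9}: no change
Constraint 2 (Y < V) on D(Y)={2,4,8,9} D(V)={2,3,4,5,9}: Y {2,4,8,9}->{2,4,8}; V {2,3,4,5,9}->{3,4,5,9}
Constraint 3 (V != U) on D(V)={3,4,5,9} D(U)={3,4,6,9}: no change
Constraint 4 (W != Y) on D(W)={2,3,8} D(Y)={2,4,8}: no change
So after all 4 constraints: D(W) = {2,3,8}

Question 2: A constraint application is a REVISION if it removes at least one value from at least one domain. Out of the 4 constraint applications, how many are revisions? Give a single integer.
Answer: 1

Derivation:
Constraint 1 (U != Y) on D(U)={3,4,6,9} D(Y)={2,4,8,9}: no change => not a revision
Constraint 2 (Y < V) on D(Y)={2,4,8,9} D(V)={2,3,4,5,9}: Y {2,4,8,9}->{2,4,8}; V {2,3,4,5,9}->{3,4,5,9} => REVISION
Constraint 3 (V != U) on D(V)={3,4,5,9} D(U)={3,4,6,9}: no change => not a revision
Constraint 4 (W != Y) on D(W)={2,3,8} D(Y)={2,4,8}: no change => not a revision
Total revisions = 1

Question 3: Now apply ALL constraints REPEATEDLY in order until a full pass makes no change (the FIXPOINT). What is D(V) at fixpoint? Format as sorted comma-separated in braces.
Answer: {3,4,5,9}

Derivation:
pass 0 (initial): D(V)={2,3,4,5,9}
pass 1: V {2,3,4,5,9}->{3,4,5,9}; Y {2,4,8,9}->{2,4,8}
pass 2: no change
Fixpoint after 2 passes: D(V) = {3,4,5,9}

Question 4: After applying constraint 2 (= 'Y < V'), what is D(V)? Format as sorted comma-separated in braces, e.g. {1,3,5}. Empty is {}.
Constraint 1 (U != Y) on D(U)={3,4,6,9} D(Y)={2,4,8,9}: no change
Constraint 2 (Y < V) on D(Y)={2,4,8,9} D(V)={2,3,4,5,9}: Y {2,4,8,9}->{2,4,8}; V {2,3,4,5,9}->{3,4,5,9}
So after constraint 2: D(V) = {3,4,5,9}

Answer: {3,4,5,9}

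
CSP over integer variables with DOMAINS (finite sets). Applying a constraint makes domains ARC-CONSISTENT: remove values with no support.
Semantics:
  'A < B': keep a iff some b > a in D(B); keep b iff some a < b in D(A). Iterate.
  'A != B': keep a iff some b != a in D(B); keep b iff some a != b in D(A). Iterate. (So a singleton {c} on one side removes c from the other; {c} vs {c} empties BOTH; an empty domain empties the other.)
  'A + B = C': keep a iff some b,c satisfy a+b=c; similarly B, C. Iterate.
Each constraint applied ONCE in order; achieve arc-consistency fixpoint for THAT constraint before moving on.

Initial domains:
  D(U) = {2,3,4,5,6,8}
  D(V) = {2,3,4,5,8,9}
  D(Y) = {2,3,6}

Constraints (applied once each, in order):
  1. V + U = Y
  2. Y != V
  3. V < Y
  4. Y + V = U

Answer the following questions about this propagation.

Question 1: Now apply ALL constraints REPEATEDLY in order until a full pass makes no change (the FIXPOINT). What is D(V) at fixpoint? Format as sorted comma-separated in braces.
pass 0 (initial): D(V)={2,3,4,5,8,9}
pass 1: U {2,3,4,5,6,8}->{}; V {2,3,4,5,8,9}->{}; Y {2,3,6}->{}
pass 2: no change
Fixpoint after 2 passes: D(V) = {}

Answer: {}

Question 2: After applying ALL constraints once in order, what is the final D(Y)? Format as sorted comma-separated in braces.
Answer: {}

Derivation:
Constraint 1 (V + U = Y) on D(V)={2,3,4,5,8,9} D(U)={2,3,4,5,6,8} D(Y)={2,3,6}: V {2,3,4,5,8,9}->{2,3,4}; U {2,3,4,5,6,8}->{2,3,4}; Y {2,3,6}->{6}
Constraint 2 (Y != V) on D(Y)={6} D(V)={2,3,4}: no change
Constraint 3 (V < Y) on D(V)={2,3,4} D(Y)={6}: no change
Constraint 4 (Y + V = U) on D(Y)={6} D(V)={2,3,4} D(U)={2,3,4}: Y {6}->{}; V {2,3,4}->{}; U {2,3,4}->{}
So after all 4 constraints: D(Y) = {}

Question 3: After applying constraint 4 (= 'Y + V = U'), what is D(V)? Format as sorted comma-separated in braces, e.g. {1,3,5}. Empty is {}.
Answer: {}

Derivation:
Constraint 1 (V + U = Y) on D(V)={2,3,4,5,8,9} D(U)={2,3,4,5,6,8} D(Y)={2,3,6}: V {2,3,4,5,8,9}->{2,3,4}; U {2,3,4,5,6,8}->{2,3,4}; Y {2,3,6}->{6}
Constraint 2 (Y != V) on D(Y)={6} D(V)={2,3,4}: no change
Constraint 3 (V < Y) on D(V)={2,3,4} D(Y)={6}: no change
Constraint 4 (Y + V = U) on D(Y)={6} D(V)={2,3,4} D(U)={2,3,4}: Y {6}->{}; V {2,3,4}->{}; U {2,3,4}->{}
So after constraint 4: D(V) = {}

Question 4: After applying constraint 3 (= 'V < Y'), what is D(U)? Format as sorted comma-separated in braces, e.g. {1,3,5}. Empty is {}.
Constraint 1 (V + U = Y) on D(V)={2,3,4,5,8,9} D(U)={2,3,4,5,6,8} D(Y)={2,3,6}: V {2,3,4,5,8,9}->{2,3,4}; U {2,3,4,5,6,8}->{2,3,4}; Y {2,3,6}->{6}
Constraint 2 (Y != V) on D(Y)={6} D(V)={2,3,4}: no change
Constraint 3 (V < Y) on D(V)={2,3,4} D(Y)={6}: no change
So after constraint 3: D(U) = {2,3,4}

Answer: {2,3,4}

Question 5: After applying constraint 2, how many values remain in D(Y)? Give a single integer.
Answer: 1

Derivation:
Constraint 1 (V + U = Y) on D(V)={2,3,4,5,8,9} D(U)={2,3,4,5,6,8} D(Y)={2,3,6}: V {2,3,4,5,8,9}->{2,3,4}; U {2,3,4,5,6,8}->{2,3,4}; Y {2,3,6}->{6}
Constraint 2 (Y != V) on D(Y)={6} D(V)={2,3,4}: no change
So after constraint 2: D(Y)={6}, size = 1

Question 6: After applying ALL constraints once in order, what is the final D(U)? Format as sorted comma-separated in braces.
Answer: {}

Derivation:
Constraint 1 (V + U = Y) on D(V)={2,3,4,5,8,9} D(U)={2,3,4,5,6,8} D(Y)={2,3,6}: V {2,3,4,5,8,9}->{2,3,4}; U {2,3,4,5,6,8}->{2,3,4}; Y {2,3,6}->{6}
Constraint 2 (Y != V) on D(Y)={6} D(V)={2,3,4}: no change
Constraint 3 (V < Y) on D(V)={2,3,4} D(Y)={6}: no change
Constraint 4 (Y + V = U) on D(Y)={6} D(V)={2,3,4} D(U)={2,3,4}: Y {6}->{}; V {2,3,4}->{}; U {2,3,4}->{}
So after all 4 constraints: D(U) = {}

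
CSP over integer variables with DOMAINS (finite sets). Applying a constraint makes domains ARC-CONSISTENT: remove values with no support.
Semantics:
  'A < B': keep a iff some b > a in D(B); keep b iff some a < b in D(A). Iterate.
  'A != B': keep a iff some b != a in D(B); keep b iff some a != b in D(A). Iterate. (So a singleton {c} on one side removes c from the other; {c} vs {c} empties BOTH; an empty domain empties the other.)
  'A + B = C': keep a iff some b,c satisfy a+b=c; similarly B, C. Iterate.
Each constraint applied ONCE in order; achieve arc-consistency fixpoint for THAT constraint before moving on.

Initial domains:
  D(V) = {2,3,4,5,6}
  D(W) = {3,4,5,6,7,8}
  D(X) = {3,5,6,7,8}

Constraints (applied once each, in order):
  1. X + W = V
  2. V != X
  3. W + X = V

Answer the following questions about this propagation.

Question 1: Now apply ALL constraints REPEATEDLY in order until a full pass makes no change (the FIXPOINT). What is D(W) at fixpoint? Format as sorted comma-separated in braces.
Answer: {3}

Derivation:
pass 0 (initial): D(W)={3,4,5,6,7,8}
pass 1: V {2,3,4,5,6}->{6}; W {3,4,5,6,7,8}->{3}; X {3,5,6,7,8}->{3}
pass 2: no change
Fixpoint after 2 passes: D(W) = {3}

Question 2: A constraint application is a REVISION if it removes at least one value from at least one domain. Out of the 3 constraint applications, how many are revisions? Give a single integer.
Constraint 1 (X + W = V) on D(X)={3,5,6,7,8} D(W)={3,4,5,6,7,8} D(V)={2,3,4,5,6}: X {3,5,6,7,8}->{3}; W {3,4,5,6,7,8}->{3}; V {2,3,4,5,6}->{6} => REVISION
Constraint 2 (V != X) on D(V)={6} D(X)={3}: no change => not a revision
Constraint 3 (W + X = V) on D(W)={3} D(X)={3} D(V)={6}: no change => not a revision
Total revisions = 1

Answer: 1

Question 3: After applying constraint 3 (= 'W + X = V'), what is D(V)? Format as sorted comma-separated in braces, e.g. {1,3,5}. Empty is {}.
Answer: {6}

Derivation:
Constraint 1 (X + W = V) on D(X)={3,5,6,7,8} D(W)={3,4,5,6,7,8} D(V)={2,3,4,5,6}: X {3,5,6,7,8}->{3}; W {3,4,5,6,7,8}->{3}; V {2,3,4,5,6}->{6}
Constraint 2 (V != X) on D(V)={6} D(X)={3}: no change
Constraint 3 (W + X = V) on D(W)={3} D(X)={3} D(V)={6}: no change
So after constraint 3: D(V) = {6}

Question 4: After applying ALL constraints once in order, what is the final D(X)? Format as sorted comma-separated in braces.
Constraint 1 (X + W = V) on D(X)={3,5,6,7,8} D(W)={3,4,5,6,7,8} D(V)={2,3,4,5,6}: X {3,5,6,7,8}->{3}; W {3,4,5,6,7,8}->{3}; V {2,3,4,5,6}->{6}
Constraint 2 (V != X) on D(V)={6} D(X)={3}: no change
Constraint 3 (W + X = V) on D(W)={3} D(X)={3} D(V)={6}: no change
So after all 3 constraints: D(X) = {3}

Answer: {3}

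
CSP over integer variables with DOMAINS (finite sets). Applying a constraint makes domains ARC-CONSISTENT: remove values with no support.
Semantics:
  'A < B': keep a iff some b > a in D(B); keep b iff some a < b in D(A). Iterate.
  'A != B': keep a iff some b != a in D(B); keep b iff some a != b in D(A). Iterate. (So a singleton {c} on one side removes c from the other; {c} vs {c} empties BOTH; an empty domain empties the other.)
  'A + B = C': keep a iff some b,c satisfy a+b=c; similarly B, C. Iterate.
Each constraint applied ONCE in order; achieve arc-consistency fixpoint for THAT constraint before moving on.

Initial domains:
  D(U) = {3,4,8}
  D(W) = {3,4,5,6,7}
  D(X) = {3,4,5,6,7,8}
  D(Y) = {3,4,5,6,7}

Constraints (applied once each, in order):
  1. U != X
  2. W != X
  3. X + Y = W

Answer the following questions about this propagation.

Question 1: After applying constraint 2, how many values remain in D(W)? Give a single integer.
Answer: 5

Derivation:
Constraint 1 (U != X) on D(U)={3,4,8} D(X)={3,4,5,6,7,8}: no change
Constraint 2 (W != X) on D(W)={3,4,5,6,7} D(X)={3,4,5,6,7,8}: no change
So after constraint 2: D(W)={3,4,5,6,7}, size = 5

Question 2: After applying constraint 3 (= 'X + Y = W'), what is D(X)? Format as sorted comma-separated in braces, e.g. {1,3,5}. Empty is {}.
Constraint 1 (U != X) on D(U)={3,4,8} D(X)={3,4,5,6,7,8}: no change
Constraint 2 (W != X) on D(W)={3,4,5,6,7} D(X)={3,4,5,6,7,8}: no change
Constraint 3 (X + Y = W) on D(X)={3,4,5,6,7,8} D(Y)={3,4,5,6,7} D(W)={3,4,5,6,7}: X {3,4,5,6,7,8}->{3,4}; Y {3,4,5,6,7}->{3,4}; W {3,4,5,6,7}->{6,7}
So after constraint 3: D(X) = {3,4}

Answer: {3,4}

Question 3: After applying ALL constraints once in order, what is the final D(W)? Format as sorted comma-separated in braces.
Constraint 1 (U != X) on D(U)={3,4,8} D(X)={3,4,5,6,7,8}: no change
Constraint 2 (W != X) on D(W)={3,4,5,6,7} D(X)={3,4,5,6,7,8}: no change
Constraint 3 (X + Y = W) on D(X)={3,4,5,6,7,8} D(Y)={3,4,5,6,7} D(W)={3,4,5,6,7}: X {3,4,5,6,7,8}->{3,4}; Y {3,4,5,6,7}->{3,4}; W {3,4,5,6,7}->{6,7}
So after all 3 constraints: D(W) = {6,7}

Answer: {6,7}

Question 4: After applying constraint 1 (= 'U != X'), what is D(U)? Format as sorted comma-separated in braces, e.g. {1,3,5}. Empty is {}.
Answer: {3,4,8}

Derivation:
Constraint 1 (U != X) on D(U)={3,4,8} D(X)={3,4,5,6,7,8}: no change
So after constraint 1: D(U) = {3,4,8}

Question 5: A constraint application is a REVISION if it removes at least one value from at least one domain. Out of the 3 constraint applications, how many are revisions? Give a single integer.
Constraint 1 (U != X) on D(U)={3,4,8} D(X)={3,4,5,6,7,8}: no change => not a revision
Constraint 2 (W != X) on D(W)={3,4,5,6,7} D(X)={3,4,5,6,7,8}: no change => not a revision
Constraint 3 (X + Y = W) on D(X)={3,4,5,6,7,8} D(Y)={3,4,5,6,7} D(W)={3,4,5,6,7}: X {3,4,5,6,7,8}->{3,4}; Y {3,4,5,6,7}->{3,4}; W {3,4,5,6,7}->{6,7} => REVISION
Total revisions = 1

Answer: 1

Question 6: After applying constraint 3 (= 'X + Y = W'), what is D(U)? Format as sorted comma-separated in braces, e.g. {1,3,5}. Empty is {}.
Constraint 1 (U != X) on D(U)={3,4,8} D(X)={3,4,5,6,7,8}: no change
Constraint 2 (W != X) on D(W)={3,4,5,6,7} D(X)={3,4,5,6,7,8}: no change
Constraint 3 (X + Y = W) on D(X)={3,4,5,6,7,8} D(Y)={3,4,5,6,7} D(W)={3,4,5,6,7}: X {3,4,5,6,7,8}->{3,4}; Y {3,4,5,6,7}->{3,4}; W {3,4,5,6,7}->{6,7}
So after constraint 3: D(U) = {3,4,8}

Answer: {3,4,8}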